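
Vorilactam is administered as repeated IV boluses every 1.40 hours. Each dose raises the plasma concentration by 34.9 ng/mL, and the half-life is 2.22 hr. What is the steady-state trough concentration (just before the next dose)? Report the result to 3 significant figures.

63.7 ng/mL

k = ln 2 / 2.22 = 0.3122 hr⁻¹
Fraction remaining after one interval: e^(−kτ) = e^(−0.3122 × 1.40) = 0.6459
R = 1 / (1 − 0.6459) = 2.824
Css,max = 34.9 × 2.824 = 98.56 ng/mL
Css,min = Css,max × e^(−kτ) = 98.56 × 0.6459 ≈ 63.7 ng/mL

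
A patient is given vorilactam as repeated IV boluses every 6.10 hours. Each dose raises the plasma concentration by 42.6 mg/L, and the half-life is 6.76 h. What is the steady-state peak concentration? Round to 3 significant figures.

91.6 mg/L

k = ln 2 / 6.76 = 0.1025 h⁻¹
Fraction remaining after one interval: e^(−kτ) = e^(−0.1025 × 6.10) = 0.5350
R = 1 / (1 − 0.5350) = 2.151
Css,max = 42.6 × 2.151 ≈ 91.6 mg/L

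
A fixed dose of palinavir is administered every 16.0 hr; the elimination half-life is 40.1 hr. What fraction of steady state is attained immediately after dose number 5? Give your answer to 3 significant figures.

k = ln 2 / 40.1 = 0.01729 hr⁻¹
f_n = 1 − e^(−nkτ) = 1 − e^(−5 × 0.01729 × 16.0) = 1 − e^(−1.383) = 1 − 0.2509 ≈ 0.749

0.749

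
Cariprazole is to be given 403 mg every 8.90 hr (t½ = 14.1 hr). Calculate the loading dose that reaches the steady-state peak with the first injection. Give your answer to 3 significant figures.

k = ln 2 / 14.1 = 0.04916 hr⁻¹
Accumulation ratio R = 1 / (1 − e^(−kτ)) = 1 / (1 − e^(−0.04916×8.90)) = 1 / (1 − 0.6456) = 2.822
Loading dose = maintenance dose × R = 403 × 2.822 ≈ 1140 mg

1140 mg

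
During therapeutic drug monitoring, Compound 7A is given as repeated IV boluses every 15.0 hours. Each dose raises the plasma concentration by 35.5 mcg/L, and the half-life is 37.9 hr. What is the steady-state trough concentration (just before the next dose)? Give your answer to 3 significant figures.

k = ln 2 / 37.9 = 0.01829 hr⁻¹
Fraction remaining after one interval: e^(−kτ) = e^(−0.01829 × 15.0) = 0.7601
R = 1 / (1 − 0.7601) = 4.168
Css,max = 35.5 × 4.168 = 148.0 mcg/L
Css,min = Css,max × e^(−kτ) = 148.0 × 0.7601 ≈ 112 mcg/L

112 mcg/L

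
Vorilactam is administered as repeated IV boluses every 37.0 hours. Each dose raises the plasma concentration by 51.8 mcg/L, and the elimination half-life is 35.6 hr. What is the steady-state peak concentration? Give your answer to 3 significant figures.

k = ln 2 / 35.6 = 0.01947 hr⁻¹
Fraction remaining after one interval: e^(−kτ) = e^(−0.01947 × 37.0) = 0.4866
R = 1 / (1 − 0.4866) = 1.948
Css,max = 51.8 × 1.948 ≈ 101 mcg/L

101 mcg/L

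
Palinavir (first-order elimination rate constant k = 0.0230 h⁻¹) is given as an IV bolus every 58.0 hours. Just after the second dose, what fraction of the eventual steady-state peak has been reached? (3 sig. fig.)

f_n = 1 − e^(−nkτ) = 1 − e^(−2 × 0.02300 × 58.0) = 1 − e^(−2.668) = 1 − 0.06939 ≈ 0.931

0.931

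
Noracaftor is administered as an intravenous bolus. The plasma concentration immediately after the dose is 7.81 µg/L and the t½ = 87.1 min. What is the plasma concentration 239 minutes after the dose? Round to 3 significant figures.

1.17 µg/L

k = ln 2 / 87.1 = 0.007958 min⁻¹
239 min is 2.744 half-lives, so C = 7.81 × (1/2)^2.744 = 7.81 × 0.1493 ≈ 1.17 µg/L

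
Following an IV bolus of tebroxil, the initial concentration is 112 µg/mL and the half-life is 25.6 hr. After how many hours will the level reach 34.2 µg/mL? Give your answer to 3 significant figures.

43.8 hours

k = ln 2 / 25.6 = 0.02708 hr⁻¹
C(t) = C₀ e^(−kt)  ⇒  t = ln(C₀/C) / k
t = ln(112/34.2) / 0.02708 = 1.186 / 0.02708 ≈ 43.8 hours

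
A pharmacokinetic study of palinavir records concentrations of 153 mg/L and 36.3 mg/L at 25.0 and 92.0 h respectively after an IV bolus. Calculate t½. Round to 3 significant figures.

32.3 hours

k = ln(C₁/C₂) / (t₂ − t₁) = ln(153/36.3) / (92.0 − 25.0)
  = 1.439 / 67.00 = 0.02147 h⁻¹
t½ = ln 2 / k = ln 2 / 0.02147 ≈ 32.3 hours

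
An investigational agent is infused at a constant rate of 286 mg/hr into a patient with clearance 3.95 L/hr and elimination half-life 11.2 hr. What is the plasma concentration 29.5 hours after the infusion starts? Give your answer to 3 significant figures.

Css = rate / CL = 286 / 3.95 = 72.41 µg/mL
k = ln 2 / 11.2 = 0.06189 hr⁻¹
C(t) = Css (1 − e^(−kt)) = 72.41 × (1 − e^(−1.826)) = 72.41 × 0.8389 ≈ 60.7 µg/mL

60.7 µg/mL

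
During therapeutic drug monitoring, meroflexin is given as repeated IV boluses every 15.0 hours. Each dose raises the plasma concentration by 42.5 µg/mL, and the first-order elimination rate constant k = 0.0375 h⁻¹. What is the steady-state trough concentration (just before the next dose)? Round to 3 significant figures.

Fraction remaining after one interval: e^(−kτ) = e^(−0.03750 × 15.0) = 0.5698
R = 1 / (1 − 0.5698) = 2.324
Css,max = 42.5 × 2.324 = 98.79 µg/mL
Css,min = Css,max × e^(−kτ) = 98.79 × 0.5698 ≈ 56.3 µg/mL

56.3 µg/mL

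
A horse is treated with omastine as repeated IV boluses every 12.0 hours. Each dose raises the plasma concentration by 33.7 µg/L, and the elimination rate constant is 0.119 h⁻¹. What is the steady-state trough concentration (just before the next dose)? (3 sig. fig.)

10.6 µg/L

Fraction remaining after one interval: e^(−kτ) = e^(−0.1190 × 12.0) = 0.2398
R = 1 / (1 − 0.2398) = 1.315
Css,max = 33.7 × 1.315 = 44.33 µg/L
Css,min = Css,max × e^(−kτ) = 44.33 × 0.2398 ≈ 10.6 µg/L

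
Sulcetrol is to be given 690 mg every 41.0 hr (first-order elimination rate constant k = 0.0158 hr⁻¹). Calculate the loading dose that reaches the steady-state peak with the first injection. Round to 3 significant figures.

1450 mg

Accumulation ratio R = 1 / (1 − e^(−kτ)) = 1 / (1 − e^(−0.01580×41.0)) = 1 / (1 − 0.5232) = 2.097
Loading dose = maintenance dose × R = 690 × 2.097 ≈ 1450 mg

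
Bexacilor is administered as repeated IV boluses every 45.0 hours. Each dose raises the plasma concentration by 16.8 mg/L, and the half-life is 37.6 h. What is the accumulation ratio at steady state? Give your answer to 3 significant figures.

k = ln 2 / 37.6 = 0.01843 h⁻¹
Fraction remaining after one interval: e^(−kτ) = e^(−0.01843 × 45.0) = 0.4362
R = 1 / (1 − 0.4362) = 1 / 0.5638 ≈ 1.77

1.77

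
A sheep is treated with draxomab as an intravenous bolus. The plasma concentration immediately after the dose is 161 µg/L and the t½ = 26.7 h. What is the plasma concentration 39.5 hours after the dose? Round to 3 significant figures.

57.7 µg/L

k = ln 2 / 26.7 = 0.02596 h⁻¹
C(t) = C₀ e^(−kt) = 161 × e^(−0.02596 × 39.5) = 161 × e^(−1.025) = 161 × 0.3586 ≈ 57.7 µg/L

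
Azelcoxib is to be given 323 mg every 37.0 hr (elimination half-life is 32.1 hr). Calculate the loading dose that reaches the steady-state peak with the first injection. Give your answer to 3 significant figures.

k = ln 2 / 32.1 = 0.02159 hr⁻¹
Accumulation ratio R = 1 / (1 − e^(−kτ)) = 1 / (1 − e^(−0.02159×37.0)) = 1 / (1 − 0.4498) = 1.818
Loading dose = maintenance dose × R = 323 × 1.818 ≈ 587 mg

587 mg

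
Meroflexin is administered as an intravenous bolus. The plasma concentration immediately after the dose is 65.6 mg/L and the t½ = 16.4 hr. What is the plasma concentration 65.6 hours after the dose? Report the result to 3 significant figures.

4.10 mg/L

k = ln 2 / 16.4 = 0.04227 hr⁻¹
65.6 hr is 4.000 half-lives, so C = 65.6 × (1/2)^4.000 = 65.6 × 0.06250 ≈ 4.10 mg/L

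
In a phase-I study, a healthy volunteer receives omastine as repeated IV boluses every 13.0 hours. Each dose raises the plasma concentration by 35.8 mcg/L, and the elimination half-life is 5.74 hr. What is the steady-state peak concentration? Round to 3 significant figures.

k = ln 2 / 5.74 = 0.1208 hr⁻¹
Fraction remaining after one interval: e^(−kτ) = e^(−0.1208 × 13.0) = 0.2081
R = 1 / (1 − 0.2081) = 1.263
Css,max = 35.8 × 1.263 ≈ 45.2 mcg/L

45.2 mcg/L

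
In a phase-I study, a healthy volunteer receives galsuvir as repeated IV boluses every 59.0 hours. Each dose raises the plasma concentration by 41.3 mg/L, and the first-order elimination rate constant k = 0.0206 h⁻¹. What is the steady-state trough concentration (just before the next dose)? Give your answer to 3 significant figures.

Fraction remaining after one interval: e^(−kτ) = e^(−0.02060 × 59.0) = 0.2966
R = 1 / (1 − 0.2966) = 1.422
Css,max = 41.3 × 1.422 = 58.71 mg/L
Css,min = Css,max × e^(−kτ) = 58.71 × 0.2966 ≈ 17.4 mg/L

17.4 mg/L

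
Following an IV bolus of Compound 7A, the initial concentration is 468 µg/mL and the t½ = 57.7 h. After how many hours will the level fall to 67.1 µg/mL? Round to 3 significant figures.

162 hours

k = ln 2 / 57.7 = 0.01201 h⁻¹
C(t) = C₀ e^(−kt)  ⇒  t = ln(C₀/C) / k
t = ln(468/67.1) / 0.01201 = 1.942 / 0.01201 ≈ 162 hours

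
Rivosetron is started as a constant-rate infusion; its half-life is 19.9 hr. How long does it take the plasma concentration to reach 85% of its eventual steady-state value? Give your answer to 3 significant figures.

54.5 hours

k = ln 2 / 19.9 = 0.03483 hr⁻¹
f = 1 − e^(−kt)  ⇒  t = −ln(1 − f) / k
t = −ln(1 − 0.85) / 0.03483 = 1.897 / 0.03483 ≈ 54.5 hours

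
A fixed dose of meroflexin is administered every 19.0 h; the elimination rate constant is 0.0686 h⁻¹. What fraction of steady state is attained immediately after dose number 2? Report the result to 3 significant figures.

0.926

f_n = 1 − e^(−nkτ) = 1 − e^(−2 × 0.06860 × 19.0) = 1 − e^(−2.607) = 1 − 0.07377 ≈ 0.926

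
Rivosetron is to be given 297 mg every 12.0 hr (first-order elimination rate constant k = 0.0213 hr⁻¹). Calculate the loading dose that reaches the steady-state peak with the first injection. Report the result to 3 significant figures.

1320 mg

Accumulation ratio R = 1 / (1 − e^(−kτ)) = 1 / (1 − e^(−0.02130×12.0)) = 1 / (1 − 0.7745) = 4.434
Loading dose = maintenance dose × R = 297 × 4.434 ≈ 1320 mg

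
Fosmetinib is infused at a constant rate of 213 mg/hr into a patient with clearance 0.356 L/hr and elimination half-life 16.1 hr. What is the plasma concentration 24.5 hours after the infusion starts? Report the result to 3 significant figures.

Css = rate / CL = 213 / 0.356 = 598.3 µg/mL
k = ln 2 / 16.1 = 0.04305 hr⁻¹
C(t) = Css (1 − e^(−kt)) = 598.3 × (1 − e^(−1.055)) = 598.3 × 0.6517 ≈ 390 µg/mL

390 µg/mL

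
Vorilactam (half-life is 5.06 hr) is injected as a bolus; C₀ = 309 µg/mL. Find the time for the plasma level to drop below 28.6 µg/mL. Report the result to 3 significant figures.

17.4 hours

k = ln 2 / 5.06 = 0.1370 hr⁻¹
C(t) = C₀ e^(−kt)  ⇒  t = ln(C₀/C) / k
t = ln(309/28.6) / 0.1370 = 2.380 / 0.1370 ≈ 17.4 hours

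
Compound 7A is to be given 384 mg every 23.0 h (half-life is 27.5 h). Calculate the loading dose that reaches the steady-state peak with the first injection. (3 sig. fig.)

k = ln 2 / 27.5 = 0.02521 h⁻¹
Accumulation ratio R = 1 / (1 − e^(−kτ)) = 1 / (1 − e^(−0.02521×23.0)) = 1 / (1 − 0.5601) = 2.273
Loading dose = maintenance dose × R = 384 × 2.273 ≈ 873 mg

873 mg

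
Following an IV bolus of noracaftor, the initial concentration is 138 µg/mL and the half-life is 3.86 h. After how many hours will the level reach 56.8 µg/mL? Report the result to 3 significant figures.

4.94 hours

k = ln 2 / 3.86 = 0.1796 h⁻¹
C(t) = C₀ e^(−kt)  ⇒  t = ln(C₀/C) / k
t = ln(138/56.8) / 0.1796 = 0.8877 / 0.1796 ≈ 4.94 hours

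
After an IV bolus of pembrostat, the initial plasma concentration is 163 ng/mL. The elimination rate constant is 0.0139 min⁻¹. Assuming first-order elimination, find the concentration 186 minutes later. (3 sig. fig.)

12.3 ng/mL

C(t) = C₀ e^(−kt) = 163 × e^(−0.01390 × 186) = 163 × e^(−2.585) = 163 × 0.07537 ≈ 12.3 ng/mL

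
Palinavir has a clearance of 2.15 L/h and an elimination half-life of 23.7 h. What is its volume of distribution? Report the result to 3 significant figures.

73.5 L

k = ln 2 / t½ = ln 2 / 23.7 = 0.02925 h⁻¹
V = CL / k = 2.15 / 0.02925 ≈ 73.5 L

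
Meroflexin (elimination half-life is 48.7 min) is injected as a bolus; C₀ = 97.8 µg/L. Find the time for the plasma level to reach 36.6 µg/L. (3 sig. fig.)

69.1 minutes

k = ln 2 / 48.7 = 0.01423 min⁻¹
C(t) = C₀ e^(−kt)  ⇒  t = ln(C₀/C) / k
t = ln(97.8/36.6) / 0.01423 = 0.9829 / 0.01423 ≈ 69.1 minutes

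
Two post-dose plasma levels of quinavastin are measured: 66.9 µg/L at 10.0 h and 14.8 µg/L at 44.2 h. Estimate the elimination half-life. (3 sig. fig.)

15.7 hours

k = ln(C₁/C₂) / (t₂ − t₁) = ln(66.9/14.8) / (44.2 − 10.0)
  = 1.509 / 34.20 = 0.04411 h⁻¹
t½ = ln 2 / k = ln 2 / 0.04411 ≈ 15.7 hours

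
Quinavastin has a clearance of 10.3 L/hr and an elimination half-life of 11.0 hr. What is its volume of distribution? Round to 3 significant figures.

163 L

k = ln 2 / t½ = ln 2 / 11.0 = 0.06301 hr⁻¹
V = CL / k = 10.3 / 0.06301 ≈ 163 L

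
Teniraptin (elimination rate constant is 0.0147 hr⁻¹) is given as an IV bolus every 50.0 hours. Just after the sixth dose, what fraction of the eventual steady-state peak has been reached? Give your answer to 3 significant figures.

0.988

f_n = 1 − e^(−nkτ) = 1 − e^(−6 × 0.01470 × 50.0) = 1 − e^(−4.410) = 1 − 0.01216 ≈ 0.988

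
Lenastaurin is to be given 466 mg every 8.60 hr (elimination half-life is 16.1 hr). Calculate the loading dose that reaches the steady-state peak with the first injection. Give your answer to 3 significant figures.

k = ln 2 / 16.1 = 0.04305 hr⁻¹
Accumulation ratio R = 1 / (1 − e^(−kτ)) = 1 / (1 − e^(−0.04305×8.60)) = 1 / (1 − 0.6906) = 3.232
Loading dose = maintenance dose × R = 466 × 3.232 ≈ 1510 mg

1510 mg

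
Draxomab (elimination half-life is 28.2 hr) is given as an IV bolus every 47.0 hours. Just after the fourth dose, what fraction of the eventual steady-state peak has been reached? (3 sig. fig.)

0.990

k = ln 2 / 28.2 = 0.02458 hr⁻¹
f_n = 1 − e^(−nkτ) = 1 − e^(−4 × 0.02458 × 47.0) = 1 − e^(−4.621) = 1 − 0.009843 ≈ 0.990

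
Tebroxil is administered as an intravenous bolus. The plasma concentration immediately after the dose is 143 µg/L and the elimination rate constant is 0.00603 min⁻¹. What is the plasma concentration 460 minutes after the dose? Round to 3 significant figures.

C(t) = C₀ e^(−kt) = 143 × e^(−0.006030 × 460) = 143 × e^(−2.774) = 143 × 0.06242 ≈ 8.93 µg/L

8.93 µg/L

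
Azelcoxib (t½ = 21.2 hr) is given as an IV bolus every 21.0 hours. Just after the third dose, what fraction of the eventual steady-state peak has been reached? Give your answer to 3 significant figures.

k = ln 2 / 21.2 = 0.03270 hr⁻¹
f_n = 1 − e^(−nkτ) = 1 − e^(−3 × 0.03270 × 21.0) = 1 − e^(−2.060) = 1 − 0.1275 ≈ 0.873

0.873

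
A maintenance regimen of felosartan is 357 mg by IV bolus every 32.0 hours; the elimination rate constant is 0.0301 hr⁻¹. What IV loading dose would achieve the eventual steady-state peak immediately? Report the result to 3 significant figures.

577 mg

Accumulation ratio R = 1 / (1 − e^(−kτ)) = 1 / (1 − e^(−0.03010×32.0)) = 1 / (1 − 0.3817) = 1.617
Loading dose = maintenance dose × R = 357 × 1.617 ≈ 577 mg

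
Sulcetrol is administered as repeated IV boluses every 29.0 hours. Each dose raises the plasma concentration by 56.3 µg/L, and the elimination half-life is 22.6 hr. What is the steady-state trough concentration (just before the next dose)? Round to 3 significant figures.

39.3 µg/L

k = ln 2 / 22.6 = 0.03067 hr⁻¹
Fraction remaining after one interval: e^(−kτ) = e^(−0.03067 × 29.0) = 0.4109
R = 1 / (1 − 0.4109) = 1.697
Css,max = 56.3 × 1.697 = 95.57 µg/L
Css,min = Css,max × e^(−kτ) = 95.57 × 0.4109 ≈ 39.3 µg/L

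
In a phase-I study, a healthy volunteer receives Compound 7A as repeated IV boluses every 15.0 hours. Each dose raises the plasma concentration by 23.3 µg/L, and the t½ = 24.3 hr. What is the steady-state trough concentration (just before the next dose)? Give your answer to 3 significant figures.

43.6 µg/L

k = ln 2 / 24.3 = 0.02852 hr⁻¹
Fraction remaining after one interval: e^(−kτ) = e^(−0.02852 × 15.0) = 0.6519
R = 1 / (1 − 0.6519) = 2.873
Css,max = 23.3 × 2.873 = 66.93 µg/L
Css,min = Css,max × e^(−kτ) = 66.93 × 0.6519 ≈ 43.6 µg/L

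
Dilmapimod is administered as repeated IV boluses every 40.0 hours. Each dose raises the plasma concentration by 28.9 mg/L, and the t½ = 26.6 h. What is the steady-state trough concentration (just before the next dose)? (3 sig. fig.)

15.7 mg/L

k = ln 2 / 26.6 = 0.02606 h⁻¹
Fraction remaining after one interval: e^(−kτ) = e^(−0.02606 × 40.0) = 0.3526
R = 1 / (1 − 0.3526) = 1.545
Css,max = 28.9 × 1.545 = 44.64 mg/L
Css,min = Css,max × e^(−kτ) = 44.64 × 0.3526 ≈ 15.7 mg/L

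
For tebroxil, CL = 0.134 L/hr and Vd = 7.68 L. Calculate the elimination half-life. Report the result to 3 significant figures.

k = CL / V = 0.134 / 7.68 = 0.01745 hr⁻¹
t½ = ln 2 / k = ln 2 / 0.01745 ≈ 39.7 hours

39.7 hours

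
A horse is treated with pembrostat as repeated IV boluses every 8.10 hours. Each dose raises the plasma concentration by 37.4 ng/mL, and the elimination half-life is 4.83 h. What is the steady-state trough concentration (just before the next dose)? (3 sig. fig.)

k = ln 2 / 4.83 = 0.1435 h⁻¹
Fraction remaining after one interval: e^(−kτ) = e^(−0.1435 × 8.10) = 0.3127
R = 1 / (1 − 0.3127) = 1.455
Css,max = 37.4 × 1.455 = 54.42 ng/mL
Css,min = Css,max × e^(−kτ) = 54.42 × 0.3127 ≈ 17.0 ng/mL

17.0 ng/mL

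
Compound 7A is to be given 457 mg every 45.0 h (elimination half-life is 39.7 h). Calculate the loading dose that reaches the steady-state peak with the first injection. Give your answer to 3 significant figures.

840 mg

k = ln 2 / 39.7 = 0.01746 h⁻¹
Accumulation ratio R = 1 / (1 − e^(−kτ)) = 1 / (1 − e^(−0.01746×45.0)) = 1 / (1 − 0.4558) = 1.838
Loading dose = maintenance dose × R = 457 × 1.838 ≈ 840 mg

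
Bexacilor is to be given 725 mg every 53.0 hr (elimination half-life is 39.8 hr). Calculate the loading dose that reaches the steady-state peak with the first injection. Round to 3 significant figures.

1200 mg

k = ln 2 / 39.8 = 0.01742 hr⁻¹
Accumulation ratio R = 1 / (1 − e^(−kτ)) = 1 / (1 − e^(−0.01742×53.0)) = 1 / (1 − 0.3973) = 1.659
Loading dose = maintenance dose × R = 725 × 1.659 ≈ 1200 mg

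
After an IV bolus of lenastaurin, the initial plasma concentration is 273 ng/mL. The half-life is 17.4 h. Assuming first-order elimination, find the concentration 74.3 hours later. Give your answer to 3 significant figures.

k = ln 2 / 17.4 = 0.03984 h⁻¹
C(t) = C₀ e^(−kt) = 273 × e^(−0.03984 × 74.3) = 273 × e^(−2.960) = 273 × 0.05183 ≈ 14.1 ng/mL

14.1 ng/mL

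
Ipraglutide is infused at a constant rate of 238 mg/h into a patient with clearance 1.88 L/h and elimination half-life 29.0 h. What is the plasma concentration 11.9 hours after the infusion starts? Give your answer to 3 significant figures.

Css = rate / CL = 238 / 1.88 = 126.6 mg/L
k = ln 2 / 29.0 = 0.02390 h⁻¹
C(t) = Css (1 − e^(−kt)) = 126.6 × (1 − e^(−0.2844)) = 126.6 × 0.2476 ≈ 31.3 mg/L

31.3 mg/L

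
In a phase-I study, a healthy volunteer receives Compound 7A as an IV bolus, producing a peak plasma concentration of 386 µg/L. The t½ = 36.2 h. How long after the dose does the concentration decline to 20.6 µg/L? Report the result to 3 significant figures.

k = ln 2 / 36.2 = 0.01915 h⁻¹
C(t) = C₀ e^(−kt)  ⇒  t = ln(C₀/C) / k
t = ln(386/20.6) / 0.01915 = 2.931 / 0.01915 ≈ 153 hours

153 hours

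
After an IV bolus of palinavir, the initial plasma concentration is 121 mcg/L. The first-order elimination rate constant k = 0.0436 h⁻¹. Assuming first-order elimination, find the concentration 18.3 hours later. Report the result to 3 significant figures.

54.5 mcg/L

C(t) = C₀ e^(−kt) = 121 × e^(−0.04360 × 18.3) = 121 × e^(−0.7979) = 121 × 0.4503 ≈ 54.5 mcg/L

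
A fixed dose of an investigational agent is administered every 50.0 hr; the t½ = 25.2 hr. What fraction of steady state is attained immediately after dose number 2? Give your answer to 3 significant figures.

0.936

k = ln 2 / 25.2 = 0.02751 hr⁻¹
f_n = 1 − e^(−nkτ) = 1 − e^(−2 × 0.02751 × 50.0) = 1 − e^(−2.751) = 1 − 0.06389 ≈ 0.936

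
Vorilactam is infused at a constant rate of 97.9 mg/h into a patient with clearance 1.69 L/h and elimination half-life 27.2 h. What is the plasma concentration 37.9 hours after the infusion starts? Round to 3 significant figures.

35.9 µg/mL

Css = rate / CL = 97.9 / 1.69 = 57.93 µg/mL
k = ln 2 / 27.2 = 0.02548 h⁻¹
C(t) = Css (1 − e^(−kt)) = 57.93 × (1 − e^(−0.9658)) = 57.93 × 0.6193 ≈ 35.9 µg/mL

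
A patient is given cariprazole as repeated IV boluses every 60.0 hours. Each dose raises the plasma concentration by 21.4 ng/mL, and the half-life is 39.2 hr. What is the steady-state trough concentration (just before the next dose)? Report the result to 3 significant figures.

11.3 ng/mL

k = ln 2 / 39.2 = 0.01768 hr⁻¹
Fraction remaining after one interval: e^(−kτ) = e^(−0.01768 × 60.0) = 0.3461
R = 1 / (1 − 0.3461) = 1.529
Css,max = 21.4 × 1.529 = 32.73 ng/mL
Css,min = Css,max × e^(−kτ) = 32.73 × 0.3461 ≈ 11.3 ng/mL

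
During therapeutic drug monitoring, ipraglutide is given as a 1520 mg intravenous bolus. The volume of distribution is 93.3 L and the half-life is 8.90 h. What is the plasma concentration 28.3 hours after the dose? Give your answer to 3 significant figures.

C₀ = dose / V = 1520 / 93.3 = 16.29 µg/mL
k = ln 2 / 8.90 = 0.07788 h⁻¹
C(t) = C₀ e^(−kt) = 16.29 × e^(−0.07788 × 28.3) = 16.29 × e^(−2.204) = 16.29 × 0.1104 ≈ 1.80 µg/mL

1.80 µg/mL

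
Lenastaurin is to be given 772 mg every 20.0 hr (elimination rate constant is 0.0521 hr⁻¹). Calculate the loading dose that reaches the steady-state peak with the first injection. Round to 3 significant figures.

Accumulation ratio R = 1 / (1 − e^(−kτ)) = 1 / (1 − e^(−0.05210×20.0)) = 1 / (1 − 0.3527) = 1.545
Loading dose = maintenance dose × R = 772 × 1.545 ≈ 1190 mg

1190 mg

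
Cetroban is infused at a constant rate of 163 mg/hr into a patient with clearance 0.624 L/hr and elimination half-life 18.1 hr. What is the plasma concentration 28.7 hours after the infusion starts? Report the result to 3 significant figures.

Css = rate / CL = 163 / 0.624 = 261.2 mg/L
k = ln 2 / 18.1 = 0.03830 hr⁻¹
C(t) = Css (1 − e^(−kt)) = 261.2 × (1 − e^(−1.099)) = 261.2 × 0.6668 ≈ 174 mg/L

174 mg/L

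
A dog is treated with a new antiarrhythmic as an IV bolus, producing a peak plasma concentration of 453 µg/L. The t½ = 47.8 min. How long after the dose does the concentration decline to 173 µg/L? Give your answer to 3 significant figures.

66.4 minutes

k = ln 2 / 47.8 = 0.01450 min⁻¹
C(t) = C₀ e^(−kt)  ⇒  t = ln(C₀/C) / k
t = ln(453/173) / 0.01450 = 0.9626 / 0.01450 ≈ 66.4 minutes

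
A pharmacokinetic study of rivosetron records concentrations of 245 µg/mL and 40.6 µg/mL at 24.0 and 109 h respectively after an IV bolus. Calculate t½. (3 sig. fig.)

32.8 hours

k = ln(C₁/C₂) / (t₂ − t₁) = ln(245/40.6) / (109 − 24.0)
  = 1.797 / 85.00 = 0.02115 h⁻¹
t½ = ln 2 / k = ln 2 / 0.02115 ≈ 32.8 hours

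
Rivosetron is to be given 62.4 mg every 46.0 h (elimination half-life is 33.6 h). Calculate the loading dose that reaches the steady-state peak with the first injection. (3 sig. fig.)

k = ln 2 / 33.6 = 0.02063 h⁻¹
Accumulation ratio R = 1 / (1 − e^(−kτ)) = 1 / (1 − e^(−0.02063×46.0)) = 1 / (1 − 0.3871) = 1.632
Loading dose = maintenance dose × R = 62.4 × 1.632 ≈ 102 mg

102 mg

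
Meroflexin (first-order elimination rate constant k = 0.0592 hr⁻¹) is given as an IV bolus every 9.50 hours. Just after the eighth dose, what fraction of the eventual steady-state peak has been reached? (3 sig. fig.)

f_n = 1 − e^(−nkτ) = 1 − e^(−8 × 0.05920 × 9.50) = 1 − e^(−4.499) = 1 − 0.01112 ≈ 0.989

0.989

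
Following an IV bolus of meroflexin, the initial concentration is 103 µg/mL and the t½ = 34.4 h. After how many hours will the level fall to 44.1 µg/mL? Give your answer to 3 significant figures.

42.1 hours

k = ln 2 / 34.4 = 0.02015 h⁻¹
C(t) = C₀ e^(−kt)  ⇒  t = ln(C₀/C) / k
t = ln(103/44.1) / 0.02015 = 0.8483 / 0.02015 ≈ 42.1 hours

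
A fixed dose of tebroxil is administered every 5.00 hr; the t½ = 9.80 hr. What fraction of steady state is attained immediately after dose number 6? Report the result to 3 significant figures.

0.880

k = ln 2 / 9.80 = 0.07073 hr⁻¹
f_n = 1 − e^(−nkτ) = 1 − e^(−6 × 0.07073 × 5.00) = 1 − e^(−2.122) = 1 − 0.1198 ≈ 0.880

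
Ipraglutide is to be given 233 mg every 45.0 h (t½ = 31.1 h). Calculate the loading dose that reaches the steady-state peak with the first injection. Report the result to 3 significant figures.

k = ln 2 / 31.1 = 0.02229 h⁻¹
Accumulation ratio R = 1 / (1 − e^(−kτ)) = 1 / (1 − e^(−0.02229×45.0)) = 1 / (1 − 0.3668) = 1.579
Loading dose = maintenance dose × R = 233 × 1.579 ≈ 368 mg

368 mg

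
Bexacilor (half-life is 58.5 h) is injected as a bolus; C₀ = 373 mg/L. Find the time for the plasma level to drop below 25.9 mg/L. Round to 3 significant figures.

225 hours

k = ln 2 / 58.5 = 0.01185 h⁻¹
C(t) = C₀ e^(−kt)  ⇒  t = ln(C₀/C) / k
t = ln(373/25.9) / 0.01185 = 2.667 / 0.01185 ≈ 225 hours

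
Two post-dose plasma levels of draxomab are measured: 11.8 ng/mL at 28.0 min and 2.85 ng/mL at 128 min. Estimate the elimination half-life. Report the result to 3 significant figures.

48.8 minutes

k = ln(C₁/C₂) / (t₂ − t₁) = ln(11.8/2.85) / (128 − 28.0)
  = 1.421 / 100.0 = 0.01421 min⁻¹
t½ = ln 2 / k = ln 2 / 0.01421 ≈ 48.8 minutes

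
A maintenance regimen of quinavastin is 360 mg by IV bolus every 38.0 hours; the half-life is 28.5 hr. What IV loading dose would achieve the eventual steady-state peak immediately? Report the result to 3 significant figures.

k = ln 2 / 28.5 = 0.02432 hr⁻¹
Accumulation ratio R = 1 / (1 − e^(−kτ)) = 1 / (1 − e^(−0.02432×38.0)) = 1 / (1 − 0.3969) = 1.658
Loading dose = maintenance dose × R = 360 × 1.658 ≈ 597 mg

597 mg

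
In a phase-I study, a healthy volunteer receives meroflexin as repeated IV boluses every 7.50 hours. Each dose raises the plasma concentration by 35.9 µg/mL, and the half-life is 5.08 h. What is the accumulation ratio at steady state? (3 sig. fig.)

1.56

k = ln 2 / 5.08 = 0.1364 h⁻¹
Fraction remaining after one interval: e^(−kτ) = e^(−0.1364 × 7.50) = 0.3594
R = 1 / (1 − 0.3594) = 1 / 0.6406 ≈ 1.56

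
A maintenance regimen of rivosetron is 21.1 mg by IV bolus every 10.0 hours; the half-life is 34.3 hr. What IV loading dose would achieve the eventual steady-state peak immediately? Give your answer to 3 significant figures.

115 mg

k = ln 2 / 34.3 = 0.02021 hr⁻¹
Accumulation ratio R = 1 / (1 − e^(−kτ)) = 1 / (1 − e^(−0.02021×10.0)) = 1 / (1 − 0.8170) = 5.465
Loading dose = maintenance dose × R = 21.1 × 5.465 ≈ 115 mg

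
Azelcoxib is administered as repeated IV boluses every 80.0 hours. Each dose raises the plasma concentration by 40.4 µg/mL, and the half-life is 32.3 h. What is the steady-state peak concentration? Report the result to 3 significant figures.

k = ln 2 / 32.3 = 0.02146 h⁻¹
Fraction remaining after one interval: e^(−kτ) = e^(−0.02146 × 80.0) = 0.1796
R = 1 / (1 − 0.1796) = 1.219
Css,max = 40.4 × 1.219 ≈ 49.2 µg/mL

49.2 µg/mL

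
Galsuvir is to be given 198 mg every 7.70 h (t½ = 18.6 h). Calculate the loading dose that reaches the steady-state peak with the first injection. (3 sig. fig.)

k = ln 2 / 18.6 = 0.03727 h⁻¹
Accumulation ratio R = 1 / (1 − e^(−kτ)) = 1 / (1 − e^(−0.03727×7.70)) = 1 / (1 − 0.7506) = 4.009
Loading dose = maintenance dose × R = 198 × 4.009 ≈ 794 mg

794 mg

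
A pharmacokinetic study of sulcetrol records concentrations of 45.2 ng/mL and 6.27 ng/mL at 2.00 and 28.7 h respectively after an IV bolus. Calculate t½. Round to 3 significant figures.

k = ln(C₁/C₂) / (t₂ − t₁) = ln(45.2/6.27) / (28.7 − 2.00)
  = 1.975 / 26.70 = 0.07398 h⁻¹
t½ = ln 2 / k = ln 2 / 0.07398 ≈ 9.37 hours

9.37 hours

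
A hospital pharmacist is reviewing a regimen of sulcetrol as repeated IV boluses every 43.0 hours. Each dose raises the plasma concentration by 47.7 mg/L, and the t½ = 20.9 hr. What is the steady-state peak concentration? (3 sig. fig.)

k = ln 2 / 20.9 = 0.03316 hr⁻¹
Fraction remaining after one interval: e^(−kτ) = e^(−0.03316 × 43.0) = 0.2402
R = 1 / (1 − 0.2402) = 1.316
Css,max = 47.7 × 1.316 ≈ 62.8 mg/L

62.8 mg/L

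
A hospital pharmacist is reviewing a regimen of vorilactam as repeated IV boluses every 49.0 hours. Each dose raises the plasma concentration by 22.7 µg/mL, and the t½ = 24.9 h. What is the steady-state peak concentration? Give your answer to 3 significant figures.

30.5 µg/mL

k = ln 2 / 24.9 = 0.02784 h⁻¹
Fraction remaining after one interval: e^(−kτ) = e^(−0.02784 × 49.0) = 0.2556
R = 1 / (1 − 0.2556) = 1.343
Css,max = 22.7 × 1.343 ≈ 30.5 µg/mL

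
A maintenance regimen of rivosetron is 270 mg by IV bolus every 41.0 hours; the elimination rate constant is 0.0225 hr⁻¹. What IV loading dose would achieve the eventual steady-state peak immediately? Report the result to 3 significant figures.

Accumulation ratio R = 1 / (1 − e^(−kτ)) = 1 / (1 − e^(−0.02250×41.0)) = 1 / (1 − 0.3975) = 1.660
Loading dose = maintenance dose × R = 270 × 1.660 ≈ 448 mg

448 mg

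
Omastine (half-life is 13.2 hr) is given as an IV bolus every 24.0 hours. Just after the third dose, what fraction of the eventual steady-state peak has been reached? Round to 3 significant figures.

0.977

k = ln 2 / 13.2 = 0.05251 hr⁻¹
f_n = 1 − e^(−nkτ) = 1 − e^(−3 × 0.05251 × 24.0) = 1 − e^(−3.781) = 1 − 0.02280 ≈ 0.977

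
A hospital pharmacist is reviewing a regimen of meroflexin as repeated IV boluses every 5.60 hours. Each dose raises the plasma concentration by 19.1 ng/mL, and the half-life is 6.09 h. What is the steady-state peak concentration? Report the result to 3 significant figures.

k = ln 2 / 6.09 = 0.1138 h⁻¹
Fraction remaining after one interval: e^(−kτ) = e^(−0.1138 × 5.60) = 0.5287
R = 1 / (1 − 0.5287) = 2.122
Css,max = 19.1 × 2.122 ≈ 40.5 ng/mL

40.5 ng/mL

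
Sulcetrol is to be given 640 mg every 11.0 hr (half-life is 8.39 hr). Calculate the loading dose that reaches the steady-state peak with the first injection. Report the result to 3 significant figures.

k = ln 2 / 8.39 = 0.08262 hr⁻¹
Accumulation ratio R = 1 / (1 − e^(−kτ)) = 1 / (1 − e^(−0.08262×11.0)) = 1 / (1 − 0.4030) = 1.675
Loading dose = maintenance dose × R = 640 × 1.675 ≈ 1070 mg

1070 mg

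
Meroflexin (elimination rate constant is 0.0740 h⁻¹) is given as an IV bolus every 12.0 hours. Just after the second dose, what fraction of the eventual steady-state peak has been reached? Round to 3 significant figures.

f_n = 1 − e^(−nkτ) = 1 − e^(−2 × 0.07400 × 12.0) = 1 − e^(−1.776) = 1 − 0.1693 ≈ 0.831

0.831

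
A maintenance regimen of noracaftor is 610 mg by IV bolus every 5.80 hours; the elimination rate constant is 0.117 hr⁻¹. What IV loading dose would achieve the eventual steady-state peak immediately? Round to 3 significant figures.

Accumulation ratio R = 1 / (1 − e^(−kτ)) = 1 / (1 − e^(−0.1170×5.80)) = 1 / (1 − 0.5073) = 2.030
Loading dose = maintenance dose × R = 610 × 2.030 ≈ 1240 mg

1240 mg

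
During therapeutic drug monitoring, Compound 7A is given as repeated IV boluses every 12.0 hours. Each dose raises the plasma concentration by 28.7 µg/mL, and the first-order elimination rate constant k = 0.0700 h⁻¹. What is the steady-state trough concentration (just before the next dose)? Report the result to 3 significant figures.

21.8 µg/mL

Fraction remaining after one interval: e^(−kτ) = e^(−0.07000 × 12.0) = 0.4317
R = 1 / (1 − 0.4317) = 1.760
Css,max = 28.7 × 1.760 = 50.50 µg/mL
Css,min = Css,max × e^(−kτ) = 50.50 × 0.4317 ≈ 21.8 µg/mL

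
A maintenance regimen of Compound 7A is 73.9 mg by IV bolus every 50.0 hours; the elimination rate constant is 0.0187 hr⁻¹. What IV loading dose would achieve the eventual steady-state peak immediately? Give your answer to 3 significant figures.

122 mg

Accumulation ratio R = 1 / (1 − e^(−kτ)) = 1 / (1 − e^(−0.01870×50.0)) = 1 / (1 − 0.3926) = 1.646
Loading dose = maintenance dose × R = 73.9 × 1.646 ≈ 122 mg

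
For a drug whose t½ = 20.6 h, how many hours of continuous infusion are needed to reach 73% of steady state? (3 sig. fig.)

38.9 hours

k = ln 2 / 20.6 = 0.03365 h⁻¹
f = 1 − e^(−kt)  ⇒  t = −ln(1 − f) / k
t = −ln(1 − 0.73) / 0.03365 = 1.309 / 0.03365 ≈ 38.9 hours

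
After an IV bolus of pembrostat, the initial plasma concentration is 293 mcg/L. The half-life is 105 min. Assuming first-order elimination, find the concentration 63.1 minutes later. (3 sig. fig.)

k = ln 2 / 105 = 0.006601 min⁻¹
C(t) = C₀ e^(−kt) = 293 × e^(−0.006601 × 63.1) = 293 × e^(−0.4165) = 293 × 0.6593 ≈ 193 mcg/L

193 mcg/L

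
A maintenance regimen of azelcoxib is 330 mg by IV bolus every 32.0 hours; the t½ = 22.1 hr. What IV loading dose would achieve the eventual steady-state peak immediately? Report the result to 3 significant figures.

521 mg

k = ln 2 / 22.1 = 0.03136 hr⁻¹
Accumulation ratio R = 1 / (1 − e^(−kτ)) = 1 / (1 − e^(−0.03136×32.0)) = 1 / (1 − 0.3665) = 1.579
Loading dose = maintenance dose × R = 330 × 1.579 ≈ 521 mg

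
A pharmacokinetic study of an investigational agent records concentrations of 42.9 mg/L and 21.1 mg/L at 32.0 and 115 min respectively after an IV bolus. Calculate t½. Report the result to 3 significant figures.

81.1 minutes

k = ln(C₁/C₂) / (t₂ − t₁) = ln(42.9/21.1) / (115 − 32.0)
  = 0.7096 / 83.00 = 0.008549 min⁻¹
t½ = ln 2 / k = ln 2 / 0.008549 ≈ 81.1 minutes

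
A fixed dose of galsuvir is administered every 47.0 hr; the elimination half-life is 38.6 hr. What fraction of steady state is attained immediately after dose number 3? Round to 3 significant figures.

k = ln 2 / 38.6 = 0.01796 hr⁻¹
f_n = 1 − e^(−nkτ) = 1 − e^(−3 × 0.01796 × 47.0) = 1 − e^(−2.532) = 1 − 0.07950 ≈ 0.920

0.920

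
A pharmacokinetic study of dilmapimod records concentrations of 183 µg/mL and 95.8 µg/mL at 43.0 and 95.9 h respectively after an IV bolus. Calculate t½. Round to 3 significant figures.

k = ln(C₁/C₂) / (t₂ − t₁) = ln(183/95.8) / (95.9 − 43.0)
  = 0.6472 / 52.90 = 0.01223 h⁻¹
t½ = ln 2 / k = ln 2 / 0.01223 ≈ 56.7 hours

56.7 hours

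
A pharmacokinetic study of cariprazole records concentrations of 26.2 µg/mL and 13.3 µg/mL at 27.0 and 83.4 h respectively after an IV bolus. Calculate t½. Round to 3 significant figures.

k = ln(C₁/C₂) / (t₂ − t₁) = ln(26.2/13.3) / (83.4 − 27.0)
  = 0.6780 / 56.40 = 0.01202 h⁻¹
t½ = ln 2 / k = ln 2 / 0.01202 ≈ 57.7 hours

57.7 hours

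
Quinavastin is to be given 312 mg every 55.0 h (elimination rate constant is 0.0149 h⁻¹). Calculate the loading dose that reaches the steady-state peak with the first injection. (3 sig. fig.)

558 mg

Accumulation ratio R = 1 / (1 − e^(−kτ)) = 1 / (1 − e^(−0.01490×55.0)) = 1 / (1 − 0.4407) = 1.788
Loading dose = maintenance dose × R = 312 × 1.788 ≈ 558 mg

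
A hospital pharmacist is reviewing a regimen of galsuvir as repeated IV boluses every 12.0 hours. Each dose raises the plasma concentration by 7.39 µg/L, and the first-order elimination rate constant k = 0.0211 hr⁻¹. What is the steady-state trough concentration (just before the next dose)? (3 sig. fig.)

25.6 µg/L

Fraction remaining after one interval: e^(−kτ) = e^(−0.02110 × 12.0) = 0.7763
R = 1 / (1 − 0.7763) = 4.471
Css,max = 7.39 × 4.471 = 33.04 µg/L
Css,min = Css,max × e^(−kτ) = 33.04 × 0.7763 ≈ 25.6 µg/L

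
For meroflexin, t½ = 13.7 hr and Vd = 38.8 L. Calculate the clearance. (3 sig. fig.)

1.96 L/hr

k = ln 2 / t½ = ln 2 / 13.7 = 0.05059 hr⁻¹
CL = k · V = 0.05059 × 38.8 ≈ 1.96 L/hr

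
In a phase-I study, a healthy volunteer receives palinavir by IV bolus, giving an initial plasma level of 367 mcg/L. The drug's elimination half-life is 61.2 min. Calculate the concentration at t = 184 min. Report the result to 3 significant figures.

k = ln 2 / 61.2 = 0.01133 min⁻¹
184 min is 3.007 half-lives, so C = 367 × (1/2)^3.007 = 367 × 0.1244 ≈ 45.7 mcg/L

45.7 mcg/L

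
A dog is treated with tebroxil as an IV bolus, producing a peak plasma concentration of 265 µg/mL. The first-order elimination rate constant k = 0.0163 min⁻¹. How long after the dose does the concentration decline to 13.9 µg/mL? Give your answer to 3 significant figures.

181 minutes

C(t) = C₀ e^(−kt)  ⇒  t = ln(C₀/C) / k
t = ln(265/13.9) / 0.01630 = 2.948 / 0.01630 ≈ 181 minutes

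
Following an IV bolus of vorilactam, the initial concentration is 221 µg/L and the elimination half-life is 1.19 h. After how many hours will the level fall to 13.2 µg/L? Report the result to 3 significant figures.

k = ln 2 / 1.19 = 0.5825 h⁻¹
C(t) = C₀ e^(−kt)  ⇒  t = ln(C₀/C) / k
t = ln(221/13.2) / 0.5825 = 2.818 / 0.5825 ≈ 4.84 hours

4.84 hours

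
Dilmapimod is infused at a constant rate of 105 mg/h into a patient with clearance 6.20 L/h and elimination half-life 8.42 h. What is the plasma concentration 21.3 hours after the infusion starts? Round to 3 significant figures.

Css = rate / CL = 105 / 6.20 = 16.94 mg/L
k = ln 2 / 8.42 = 0.08232 h⁻¹
C(t) = Css (1 − e^(−kt)) = 16.94 × (1 − e^(−1.753)) = 16.94 × 0.8268 ≈ 14.0 mg/L

14.0 mg/L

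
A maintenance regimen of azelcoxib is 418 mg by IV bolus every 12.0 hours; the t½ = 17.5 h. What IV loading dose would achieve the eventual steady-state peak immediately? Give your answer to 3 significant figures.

k = ln 2 / 17.5 = 0.03961 h⁻¹
Accumulation ratio R = 1 / (1 − e^(−kτ)) = 1 / (1 − e^(−0.03961×12.0)) = 1 / (1 − 0.6217) = 2.643
Loading dose = maintenance dose × R = 418 × 2.643 ≈ 1100 mg

1100 mg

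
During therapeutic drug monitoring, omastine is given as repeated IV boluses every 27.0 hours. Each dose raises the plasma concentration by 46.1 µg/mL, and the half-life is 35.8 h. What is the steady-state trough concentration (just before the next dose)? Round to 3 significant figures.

67.1 µg/mL

k = ln 2 / 35.8 = 0.01936 h⁻¹
Fraction remaining after one interval: e^(−kτ) = e^(−0.01936 × 27.0) = 0.5929
R = 1 / (1 − 0.5929) = 2.456
Css,max = 46.1 × 2.456 = 113.2 µg/mL
Css,min = Css,max × e^(−kτ) = 113.2 × 0.5929 ≈ 67.1 µg/mL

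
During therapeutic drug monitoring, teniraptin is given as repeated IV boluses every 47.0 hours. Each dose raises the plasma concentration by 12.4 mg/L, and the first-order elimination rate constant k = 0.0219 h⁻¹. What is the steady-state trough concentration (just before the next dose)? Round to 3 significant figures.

6.89 mg/L

Fraction remaining after one interval: e^(−kτ) = e^(−0.02190 × 47.0) = 0.3573
R = 1 / (1 − 0.3573) = 1.556
Css,max = 12.4 × 1.556 = 19.29 mg/L
Css,min = Css,max × e^(−kτ) = 19.29 × 0.3573 ≈ 6.89 mg/L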